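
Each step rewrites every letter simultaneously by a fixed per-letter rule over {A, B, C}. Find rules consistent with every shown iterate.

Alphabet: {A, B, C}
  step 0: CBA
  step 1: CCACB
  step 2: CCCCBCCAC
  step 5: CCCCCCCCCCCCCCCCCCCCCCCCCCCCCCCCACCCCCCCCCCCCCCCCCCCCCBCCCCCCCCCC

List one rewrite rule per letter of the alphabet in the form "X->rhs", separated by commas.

A->B, B->AC, C->CC

  step 1 ⇒ step 2: CCACB ⇒ CC·CC·B·CC·AC
    A ↦ B
    B ↦ AC
    C ↦ CC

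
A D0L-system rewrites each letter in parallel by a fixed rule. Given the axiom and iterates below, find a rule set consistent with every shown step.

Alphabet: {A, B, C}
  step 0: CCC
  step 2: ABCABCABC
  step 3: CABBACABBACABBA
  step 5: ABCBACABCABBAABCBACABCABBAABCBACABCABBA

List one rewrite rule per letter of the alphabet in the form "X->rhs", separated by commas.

  step 2 ⇒ step 3: ABCABCABC ⇒ C·AB·BA·C·AB·BA·C·AB·BA
    A ↦ C
    B ↦ AB
    C ↦ BA

A->C, B->AB, C->BA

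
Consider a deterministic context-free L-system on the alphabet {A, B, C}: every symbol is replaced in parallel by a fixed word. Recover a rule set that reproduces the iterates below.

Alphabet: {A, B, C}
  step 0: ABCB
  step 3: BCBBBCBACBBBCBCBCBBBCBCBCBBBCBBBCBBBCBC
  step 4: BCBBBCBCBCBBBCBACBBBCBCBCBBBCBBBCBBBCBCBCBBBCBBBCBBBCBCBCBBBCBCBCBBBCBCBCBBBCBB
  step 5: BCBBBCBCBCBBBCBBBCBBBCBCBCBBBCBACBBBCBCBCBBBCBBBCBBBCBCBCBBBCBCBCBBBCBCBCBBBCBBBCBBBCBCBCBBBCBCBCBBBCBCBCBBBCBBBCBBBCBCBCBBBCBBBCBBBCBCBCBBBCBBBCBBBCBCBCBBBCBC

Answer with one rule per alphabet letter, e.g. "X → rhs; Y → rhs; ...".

A->BAC, B->BC, C->BB

  step 4 ⇒ step 5: BCBBBCBCBCBBBCBACBBBCBCBCBBBCBBBCBBBCBCBCBBBCBBBCBBBCBCBCBBBCBCBCBBBCBCBCBBBCBB ⇒ BC·BB·BC·BC·BC·BB·BC·BB·BC·BB·BC·BC·BC·BB·BC·BAC·BB·BC·BC·BC·BB·BC·BB·BC·BB·BC·BC·BC·BB·BC·BC·BC·BB·BC·BC·BC·BB·BC·BB·BC·BB·BC·BC·BC·BB·BC·BC·BC·BB·BC·BC·BC·BB·BC·BB·BC·BB·BC·BC·BC·BB·BC·BB·BC·BB·BC·BC·BC·BB·BC·BB·BC·BB·BC·BC·BC·BB·BC·BC
    A ↦ BAC
    B ↦ BC
    C ↦ BB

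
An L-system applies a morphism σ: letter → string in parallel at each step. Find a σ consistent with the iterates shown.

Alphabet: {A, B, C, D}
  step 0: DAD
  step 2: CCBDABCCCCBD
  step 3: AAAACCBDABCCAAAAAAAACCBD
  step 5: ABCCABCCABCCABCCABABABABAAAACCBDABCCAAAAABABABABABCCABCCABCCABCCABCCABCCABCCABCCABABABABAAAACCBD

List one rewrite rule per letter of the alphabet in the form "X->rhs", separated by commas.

  step 2 ⇒ step 3: CCBDABCCCCBD ⇒ AA·AA·CC·BD·AB·CC·AA·AA·AA·AA·CC·BD
    A ↦ AB
    B ↦ CC
    C ↦ AA
    D ↦ BD

A->AB, B->CC, C->AA, D->BD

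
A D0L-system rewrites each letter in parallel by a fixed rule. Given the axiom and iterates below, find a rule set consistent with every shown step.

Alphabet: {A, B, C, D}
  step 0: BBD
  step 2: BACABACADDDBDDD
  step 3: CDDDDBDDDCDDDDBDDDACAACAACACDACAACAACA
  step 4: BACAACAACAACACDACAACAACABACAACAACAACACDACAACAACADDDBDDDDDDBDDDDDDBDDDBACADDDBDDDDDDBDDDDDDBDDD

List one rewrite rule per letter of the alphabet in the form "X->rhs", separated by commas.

  step 3 ⇒ step 4: CDDDDBDDDCDDDDBDDDACAACAACACDACAACAACA ⇒ B·ACA·ACA·ACA·ACA·CD·ACA·ACA·ACA·B·ACA·ACA·ACA·ACA·CD·ACA·ACA·ACA·DDD·B·DDD·DDD·B·DDD·DDD·B·DDD·B·ACA·DDD·B·DDD·DDD·B·DDD·DDD·B·DDD
    A ↦ DDD
    B ↦ CD
    C ↦ B
    D ↦ ACA

A->DDD, B->CD, C->B, D->ACA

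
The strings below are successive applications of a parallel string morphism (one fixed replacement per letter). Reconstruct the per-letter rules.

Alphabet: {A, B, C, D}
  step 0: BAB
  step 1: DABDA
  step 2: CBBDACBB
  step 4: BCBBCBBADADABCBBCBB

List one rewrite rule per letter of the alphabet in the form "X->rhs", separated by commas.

  step 1 ⇒ step 2: DABDA ⇒ CB·B·DA·CB·B
    A ↦ B
    B ↦ DA
    D ↦ CB
    C ↦ A  (constrained at step 2)

A->B, B->DA, C->A, D->CB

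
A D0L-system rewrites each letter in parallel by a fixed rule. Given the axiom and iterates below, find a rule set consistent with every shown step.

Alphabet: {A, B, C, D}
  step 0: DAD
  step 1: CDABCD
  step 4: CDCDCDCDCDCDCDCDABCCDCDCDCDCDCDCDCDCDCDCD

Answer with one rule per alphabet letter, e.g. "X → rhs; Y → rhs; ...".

  step 0 ⇒ step 1: DAD ⇒ CD·AB·CD
    A ↦ AB
    D ↦ CD
    B ↦ C  (constrained at step 1)
    C ↦ CD  (constrained at step 1)

A->AB, B->C, C->CD, D->CD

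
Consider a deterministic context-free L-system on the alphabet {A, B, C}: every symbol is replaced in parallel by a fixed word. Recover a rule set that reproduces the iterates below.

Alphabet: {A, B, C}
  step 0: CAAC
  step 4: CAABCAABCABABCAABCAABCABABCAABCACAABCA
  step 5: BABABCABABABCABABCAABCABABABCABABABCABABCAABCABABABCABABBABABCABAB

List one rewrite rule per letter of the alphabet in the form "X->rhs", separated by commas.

A->AB, B->CA, C->B

  step 4 ⇒ step 5: CAABCAABCABABCAABCAABCABABCAABCACAABCA ⇒ B·AB·AB·CA·B·AB·AB·CA·B·AB·CA·AB·CA·B·AB·AB·CA·B·AB·AB·CA·B·AB·CA·AB·CA·B·AB·AB·CA·B·AB·B·AB·AB·CA·B·AB
    A ↦ AB
    B ↦ CA
    C ↦ B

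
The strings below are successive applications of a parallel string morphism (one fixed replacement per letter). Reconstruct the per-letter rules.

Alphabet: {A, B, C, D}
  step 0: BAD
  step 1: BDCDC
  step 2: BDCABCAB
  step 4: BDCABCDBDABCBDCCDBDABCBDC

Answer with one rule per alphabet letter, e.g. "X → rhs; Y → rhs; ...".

A->CD, B->BD, C->AB, D->C

  step 1 ⇒ step 2: BDCDC ⇒ BD·C·AB·C·AB
    B ↦ BD
    C ↦ AB
    D ↦ C
  step 0 ⇒ step 1: BAD ⇒ BD·CD·C
    A ↦ CD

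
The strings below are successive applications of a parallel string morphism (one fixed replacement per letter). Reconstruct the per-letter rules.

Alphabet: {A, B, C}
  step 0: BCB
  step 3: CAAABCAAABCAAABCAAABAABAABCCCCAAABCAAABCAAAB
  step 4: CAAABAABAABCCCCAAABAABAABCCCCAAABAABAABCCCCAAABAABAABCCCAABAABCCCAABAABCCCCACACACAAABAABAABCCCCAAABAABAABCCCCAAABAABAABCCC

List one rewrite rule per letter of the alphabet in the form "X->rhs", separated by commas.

  step 3 ⇒ step 4: CAAABCAAABCAAABCAAABAABAABCCCCAAABCAAABCAAAB ⇒ CA·AAB·AAB·AAB·CCC·CA·AAB·AAB·AAB·CCC·CA·AAB·AAB·AAB·CCC·CA·AAB·AAB·AAB·CCC·AAB·AAB·CCC·AAB·AAB·CCC·CA·CA·CA·CA·AAB·AAB·AAB·CCC·CA·AAB·AAB·AAB·CCC·CA·AAB·AAB·AAB·CCC
    A ↦ AAB
    B ↦ CCC
    C ↦ CA

A->AAB, B->CCC, C->CA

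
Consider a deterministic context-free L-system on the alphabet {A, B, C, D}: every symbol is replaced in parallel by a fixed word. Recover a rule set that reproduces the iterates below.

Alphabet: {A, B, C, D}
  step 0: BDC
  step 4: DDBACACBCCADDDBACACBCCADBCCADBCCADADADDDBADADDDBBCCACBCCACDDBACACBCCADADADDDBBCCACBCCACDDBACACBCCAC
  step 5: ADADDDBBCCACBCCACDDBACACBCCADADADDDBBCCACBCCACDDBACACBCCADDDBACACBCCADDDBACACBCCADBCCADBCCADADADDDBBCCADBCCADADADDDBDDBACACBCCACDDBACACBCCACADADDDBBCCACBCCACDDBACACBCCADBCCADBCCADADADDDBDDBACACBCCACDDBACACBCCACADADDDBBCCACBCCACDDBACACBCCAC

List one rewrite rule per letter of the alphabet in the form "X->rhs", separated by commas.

A->BCC, B->DDB, C->AC, D->AD

  step 4 ⇒ step 5: DDBACACBCCADDDBACACBCCADBCCADBCCADADADDDBADADDDBBCCACBCCACDDBACACBCCADADADDDBBCCACBCCACDDBACACBCCAC ⇒ AD·AD·DDB·BCC·AC·BCC·AC·DDB·AC·AC·BCC·AD·AD·AD·DDB·BCC·AC·BCC·AC·DDB·AC·AC·BCC·AD·DDB·AC·AC·BCC·AD·DDB·AC·AC·BCC·AD·BCC·AD·BCC·AD·AD·AD·DDB·BCC·AD·BCC·AD·AD·AD·DDB·DDB·AC·AC·BCC·AC·DDB·AC·AC·BCC·AC·AD·AD·DDB·BCC·AC·BCC·AC·DDB·AC·AC·BCC·AD·BCC·AD·BCC·AD·AD·AD·DDB·DDB·AC·AC·BCC·AC·DDB·AC·AC·BCC·AC·AD·AD·DDB·BCC·AC·BCC·AC·DDB·AC·AC·BCC·AC
    A ↦ BCC
    B ↦ DDB
    C ↦ AC
    D ↦ AD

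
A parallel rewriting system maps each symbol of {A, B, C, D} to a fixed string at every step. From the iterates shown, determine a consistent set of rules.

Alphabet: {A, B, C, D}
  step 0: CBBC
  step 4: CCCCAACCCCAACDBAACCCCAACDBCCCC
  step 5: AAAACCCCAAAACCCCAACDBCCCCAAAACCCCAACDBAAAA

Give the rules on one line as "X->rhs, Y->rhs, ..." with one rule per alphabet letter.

  step 4 ⇒ step 5: CCCCAACCCCAACDBAACCCCAACDBCCCC ⇒ A·A·A·A·CC·CC·A·A·A·A·CC·CC·A·AC·DB·CC·CC·A·A·A·A·CC·CC·A·AC·DB·A·A·A·A
    A ↦ CC
    B ↦ DB
    C ↦ A
    D ↦ AC

A->CC, B->DB, C->A, D->AC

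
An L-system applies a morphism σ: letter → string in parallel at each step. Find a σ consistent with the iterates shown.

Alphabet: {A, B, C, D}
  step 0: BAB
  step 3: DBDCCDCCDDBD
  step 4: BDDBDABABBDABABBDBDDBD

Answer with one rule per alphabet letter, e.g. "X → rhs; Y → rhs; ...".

  step 3 ⇒ step 4: DBDCCDCCDDBD ⇒ BD·D·BD·AB·AB·BD·AB·AB·BD·BD·D·BD
    B ↦ D
    C ↦ AB
    D ↦ BD
    A ↦ CC  (constrained at step 0)

A->CC, B->D, C->AB, D->BD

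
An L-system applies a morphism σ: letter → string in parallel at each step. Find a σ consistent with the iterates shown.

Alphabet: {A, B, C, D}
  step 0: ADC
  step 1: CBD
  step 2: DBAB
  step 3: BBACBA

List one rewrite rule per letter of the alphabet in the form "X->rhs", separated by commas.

  step 2 ⇒ step 3: DBAB ⇒ B·BA·C·BA
    A ↦ C
    B ↦ BA
    D ↦ B
  step 0 ⇒ step 1: ADC ⇒ C·B·D
    C ↦ D

A->C, B->BA, C->D, D->B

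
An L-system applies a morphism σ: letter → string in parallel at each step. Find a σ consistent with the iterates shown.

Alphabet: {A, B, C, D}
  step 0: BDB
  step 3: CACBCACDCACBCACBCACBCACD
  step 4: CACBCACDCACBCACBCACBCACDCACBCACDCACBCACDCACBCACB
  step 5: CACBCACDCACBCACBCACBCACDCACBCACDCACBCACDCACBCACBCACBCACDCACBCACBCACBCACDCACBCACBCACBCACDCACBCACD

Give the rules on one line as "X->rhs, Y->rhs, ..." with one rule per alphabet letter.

  step 4 ⇒ step 5: CACBCACDCACBCACBCACBCACDCACBCACDCACBCACDCACBCACB ⇒ CA·CB·CA·CD·CA·CB·CA·CB·CA·CB·CA·CD·CA·CB·CA·CD·CA·CB·CA·CD·CA·CB·CA·CB·CA·CB·CA·CD·CA·CB·CA·CB·CA·CB·CA·CD·CA·CB·CA·CB·CA·CB·CA·CD·CA·CB·CA·CD
    A ↦ CB
    B ↦ CD
    C ↦ CA
    D ↦ CB

A->CB, B->CD, C->CA, D->CB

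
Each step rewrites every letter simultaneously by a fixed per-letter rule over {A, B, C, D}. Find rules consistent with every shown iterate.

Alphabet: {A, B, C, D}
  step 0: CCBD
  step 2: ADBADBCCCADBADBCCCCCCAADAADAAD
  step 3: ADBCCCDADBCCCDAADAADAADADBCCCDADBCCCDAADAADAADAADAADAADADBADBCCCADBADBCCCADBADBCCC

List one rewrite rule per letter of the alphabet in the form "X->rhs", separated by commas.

  step 2 ⇒ step 3: ADBADBCCCADBADBCCCCCCAADAADAAD ⇒ ADB·CCC·D·ADB·CCC·D·AAD·AAD·AAD·ADB·CCC·D·ADB·CCC·D·AAD·AAD·AAD·AAD·AAD·AAD·ADB·ADB·CCC·ADB·ADB·CCC·ADB·ADB·CCC
    A ↦ ADB
    B ↦ D
    C ↦ AAD
    D ↦ CCC

A->ADB, B->D, C->AAD, D->CCC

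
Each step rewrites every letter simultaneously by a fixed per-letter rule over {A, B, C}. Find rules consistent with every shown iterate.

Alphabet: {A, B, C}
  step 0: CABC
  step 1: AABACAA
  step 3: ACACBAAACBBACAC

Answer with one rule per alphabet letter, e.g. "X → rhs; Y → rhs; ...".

A->B, B->AC, C->AA

  step 0 ⇒ step 1: CABC ⇒ AA·B·AC·AA
    A ↦ B
    B ↦ AC
    C ↦ AA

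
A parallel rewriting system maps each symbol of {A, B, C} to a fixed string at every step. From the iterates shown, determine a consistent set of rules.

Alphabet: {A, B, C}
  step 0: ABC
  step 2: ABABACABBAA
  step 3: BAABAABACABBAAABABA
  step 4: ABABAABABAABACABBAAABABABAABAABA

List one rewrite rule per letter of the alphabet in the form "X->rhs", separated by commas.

  step 3 ⇒ step 4: BAABAABACABBAAABABA ⇒ A·BA·BA·A·BA·BA·A·BA·CAB·BA·A·A·BA·BA·BA·A·BA·A·BA
    A ↦ BA
    B ↦ A
    C ↦ CAB

A->BA, B->A, C->CAB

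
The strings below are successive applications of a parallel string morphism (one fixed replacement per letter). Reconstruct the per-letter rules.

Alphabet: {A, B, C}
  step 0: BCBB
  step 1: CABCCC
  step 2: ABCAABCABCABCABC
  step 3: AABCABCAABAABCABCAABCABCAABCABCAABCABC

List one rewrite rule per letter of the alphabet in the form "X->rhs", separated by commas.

A->AAB, B->C, C->ABC

  step 2 ⇒ step 3: ABCAABCABCABCABC ⇒ AAB·C·ABC·AAB·AAB·C·ABC·AAB·C·ABC·AAB·C·ABC·AAB·C·ABC
    A ↦ AAB
    B ↦ C
    C ↦ ABC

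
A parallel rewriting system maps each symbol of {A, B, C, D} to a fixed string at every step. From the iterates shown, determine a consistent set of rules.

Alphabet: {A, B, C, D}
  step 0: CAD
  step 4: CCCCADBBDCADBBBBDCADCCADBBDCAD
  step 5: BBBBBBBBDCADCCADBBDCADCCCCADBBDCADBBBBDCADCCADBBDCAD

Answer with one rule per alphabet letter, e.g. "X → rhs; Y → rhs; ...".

A->DC, B->C, C->BB, D->AD

  step 4 ⇒ step 5: CCCCADBBDCADBBBBDCADCCADBBDCAD ⇒ BB·BB·BB·BB·DC·AD·C·C·AD·BB·DC·AD·C·C·C·C·AD·BB·DC·AD·BB·BB·DC·AD·C·C·AD·BB·DC·AD
    A ↦ DC
    B ↦ C
    C ↦ BB
    D ↦ AD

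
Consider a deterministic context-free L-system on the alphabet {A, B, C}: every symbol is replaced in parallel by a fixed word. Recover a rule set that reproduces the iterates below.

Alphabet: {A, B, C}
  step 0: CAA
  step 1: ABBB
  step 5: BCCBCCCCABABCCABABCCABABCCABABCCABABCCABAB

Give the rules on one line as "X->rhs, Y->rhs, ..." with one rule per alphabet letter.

A->B, B->CC, C->AB

  step 0 ⇒ step 1: CAA ⇒ AB·B·B
    A ↦ B
    C ↦ AB
    B ↦ CC  (constrained at step 1)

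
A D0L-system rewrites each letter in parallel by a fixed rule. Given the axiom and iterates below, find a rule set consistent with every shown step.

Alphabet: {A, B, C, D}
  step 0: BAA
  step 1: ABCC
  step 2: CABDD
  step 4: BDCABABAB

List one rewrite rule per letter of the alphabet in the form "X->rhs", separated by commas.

A->C, B->AB, C->D, D->B

  step 1 ⇒ step 2: ABCC ⇒ C·AB·D·D
    A ↦ C
    B ↦ AB
    C ↦ D
    D ↦ B  (constrained at step 2)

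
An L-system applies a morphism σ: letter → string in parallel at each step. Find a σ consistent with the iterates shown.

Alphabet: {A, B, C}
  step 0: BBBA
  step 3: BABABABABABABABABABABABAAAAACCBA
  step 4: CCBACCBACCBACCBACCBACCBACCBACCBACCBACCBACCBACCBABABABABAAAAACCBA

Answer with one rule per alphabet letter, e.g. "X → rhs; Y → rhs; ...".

A->BA, B->CC, C->AA

  step 3 ⇒ step 4: BABABABABABABABABABABABAAAAACCBA ⇒ CC·BA·CC·BA·CC·BA·CC·BA·CC·BA·CC·BA·CC·BA·CC·BA·CC·BA·CC·BA·CC·BA·CC·BA·BA·BA·BA·BA·AA·AA·CC·BA
    A ↦ BA
    B ↦ CC
    C ↦ AA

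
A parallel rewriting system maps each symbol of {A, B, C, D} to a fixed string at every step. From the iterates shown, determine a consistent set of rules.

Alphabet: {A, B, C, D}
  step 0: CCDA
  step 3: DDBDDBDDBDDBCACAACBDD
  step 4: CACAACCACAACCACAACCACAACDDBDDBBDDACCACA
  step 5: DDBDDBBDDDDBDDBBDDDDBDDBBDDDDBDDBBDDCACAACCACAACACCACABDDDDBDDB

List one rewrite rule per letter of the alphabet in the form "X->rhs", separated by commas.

A->B, B->AC, C->DD, D->CA

  step 4 ⇒ step 5: CACAACCACAACCACAACCACAACDDBDDBBDDACCACA ⇒ DD·B·DD·B·B·DD·DD·B·DD·B·B·DD·DD·B·DD·B·B·DD·DD·B·DD·B·B·DD·CA·CA·AC·CA·CA·AC·AC·CA·CA·B·DD·DD·B·DD·B
    A ↦ B
    B ↦ AC
    C ↦ DD
    D ↦ CA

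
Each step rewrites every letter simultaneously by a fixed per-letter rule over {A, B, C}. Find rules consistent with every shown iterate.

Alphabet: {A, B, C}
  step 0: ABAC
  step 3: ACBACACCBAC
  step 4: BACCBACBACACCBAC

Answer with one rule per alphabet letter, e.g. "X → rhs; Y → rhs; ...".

A->B, B->C, C->AC

  step 3 ⇒ step 4: ACBACACCBAC ⇒ B·AC·C·B·AC·B·AC·AC·C·B·AC
    A ↦ B
    B ↦ C
    C ↦ AC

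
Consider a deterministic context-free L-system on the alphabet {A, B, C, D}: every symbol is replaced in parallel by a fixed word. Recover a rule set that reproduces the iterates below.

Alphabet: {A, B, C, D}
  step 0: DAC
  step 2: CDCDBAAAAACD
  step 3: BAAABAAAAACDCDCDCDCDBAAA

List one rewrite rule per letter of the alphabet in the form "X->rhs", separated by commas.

A->CD, B->AA, C->BA, D->AA

  step 2 ⇒ step 3: CDCDBAAAAACD ⇒ BA·AA·BA·AA·AA·CD·CD·CD·CD·CD·BA·AA
    A ↦ CD
    B ↦ AA
    C ↦ BA
    D ↦ AA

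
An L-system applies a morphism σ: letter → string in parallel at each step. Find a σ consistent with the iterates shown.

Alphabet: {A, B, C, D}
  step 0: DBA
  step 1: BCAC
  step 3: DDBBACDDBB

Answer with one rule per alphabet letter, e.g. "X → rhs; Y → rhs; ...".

  step 0 ⇒ step 1: DBA ⇒ B·C·AC
    A ↦ AC
    B ↦ C
    D ↦ B
    C ↦ DD  (constrained at step 1)

A->AC, B->C, C->DD, D->B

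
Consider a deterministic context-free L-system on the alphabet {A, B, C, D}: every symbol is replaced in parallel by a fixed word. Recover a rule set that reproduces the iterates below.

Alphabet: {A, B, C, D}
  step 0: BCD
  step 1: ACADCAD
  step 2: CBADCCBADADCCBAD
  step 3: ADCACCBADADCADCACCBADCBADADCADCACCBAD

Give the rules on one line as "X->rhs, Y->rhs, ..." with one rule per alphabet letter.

  step 2 ⇒ step 3: CBADCCBADADCCBAD ⇒ ADC·AC·CB·AD·ADC·ADC·AC·CB·AD·CB·AD·ADC·ADC·AC·CB·AD
    A ↦ CB
    B ↦ AC
    C ↦ ADC
    D ↦ AD

A->CB, B->AC, C->ADC, D->AD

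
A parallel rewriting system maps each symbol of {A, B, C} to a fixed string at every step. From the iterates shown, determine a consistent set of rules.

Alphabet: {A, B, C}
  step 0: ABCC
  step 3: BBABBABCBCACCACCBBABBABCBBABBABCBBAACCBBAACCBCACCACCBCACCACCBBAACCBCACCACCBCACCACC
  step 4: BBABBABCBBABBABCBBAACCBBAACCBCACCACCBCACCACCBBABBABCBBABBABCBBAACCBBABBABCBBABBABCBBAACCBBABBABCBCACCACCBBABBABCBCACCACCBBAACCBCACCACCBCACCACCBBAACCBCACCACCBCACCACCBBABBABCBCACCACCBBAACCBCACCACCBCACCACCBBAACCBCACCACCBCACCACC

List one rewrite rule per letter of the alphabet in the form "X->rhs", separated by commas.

A->BC, B->BBA, C->ACC

  step 3 ⇒ step 4: BBABBABCBCACCACCBBABBABCBBABBABCBBAACCBBAACCBCACCACCBCACCACCBBAACCBCACCACCBCACCACC ⇒ BBA·BBA·BC·BBA·BBA·BC·BBA·ACC·BBA·ACC·BC·ACC·ACC·BC·ACC·ACC·BBA·BBA·BC·BBA·BBA·BC·BBA·ACC·BBA·BBA·BC·BBA·BBA·BC·BBA·ACC·BBA·BBA·BC·BC·ACC·ACC·BBA·BBA·BC·BC·ACC·ACC·BBA·ACC·BC·ACC·ACC·BC·ACC·ACC·BBA·ACC·BC·ACC·ACC·BC·ACC·ACC·BBA·BBA·BC·BC·ACC·ACC·BBA·ACC·BC·ACC·ACC·BC·ACC·ACC·BBA·ACC·BC·ACC·ACC·BC·ACC·ACC
    A ↦ BC
    B ↦ BBA
    C ↦ ACC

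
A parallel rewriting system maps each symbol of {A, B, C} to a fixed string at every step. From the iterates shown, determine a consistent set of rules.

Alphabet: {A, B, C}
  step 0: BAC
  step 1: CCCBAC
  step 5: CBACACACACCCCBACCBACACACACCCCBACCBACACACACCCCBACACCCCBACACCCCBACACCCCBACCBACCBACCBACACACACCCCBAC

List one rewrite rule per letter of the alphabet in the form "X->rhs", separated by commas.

A->CB, B->CC, C->AC

  step 0 ⇒ step 1: BAC ⇒ CC·CB·AC
    A ↦ CB
    B ↦ CC
    C ↦ AC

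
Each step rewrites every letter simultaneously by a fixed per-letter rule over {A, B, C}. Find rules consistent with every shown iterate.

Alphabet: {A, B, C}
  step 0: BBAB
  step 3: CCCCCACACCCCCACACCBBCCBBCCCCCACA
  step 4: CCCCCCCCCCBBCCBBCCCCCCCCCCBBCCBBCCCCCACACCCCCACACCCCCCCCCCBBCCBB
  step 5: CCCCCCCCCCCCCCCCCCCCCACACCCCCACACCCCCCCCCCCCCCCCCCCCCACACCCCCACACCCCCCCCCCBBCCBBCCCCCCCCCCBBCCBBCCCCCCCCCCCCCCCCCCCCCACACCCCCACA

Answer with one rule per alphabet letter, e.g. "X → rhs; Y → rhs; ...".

  step 4 ⇒ step 5: CCCCCCCCCCBBCCBBCCCCCCCCCCBBCCBBCCCCCACACCCCCACACCCCCCCCCCBBCCBB ⇒ CC·CC·CC·CC·CC·CC·CC·CC·CC·CC·CA·CA·CC·CC·CA·CA·CC·CC·CC·CC·CC·CC·CC·CC·CC·CC·CA·CA·CC·CC·CA·CA·CC·CC·CC·CC·CC·BB·CC·BB·CC·CC·CC·CC·CC·BB·CC·BB·CC·CC·CC·CC·CC·CC·CC·CC·CC·CC·CA·CA·CC·CC·CA·CA
    A ↦ BB
    B ↦ CA
    C ↦ CC

A->BB, B->CA, C->CC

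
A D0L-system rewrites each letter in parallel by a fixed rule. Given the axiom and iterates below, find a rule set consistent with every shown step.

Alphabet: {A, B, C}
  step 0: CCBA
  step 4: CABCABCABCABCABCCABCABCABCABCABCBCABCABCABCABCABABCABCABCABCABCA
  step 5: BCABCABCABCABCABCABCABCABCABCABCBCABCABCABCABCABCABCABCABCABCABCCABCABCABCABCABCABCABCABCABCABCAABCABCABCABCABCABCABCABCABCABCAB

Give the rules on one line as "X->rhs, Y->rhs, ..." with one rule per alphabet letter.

  step 4 ⇒ step 5: CABCABCABCABCABCCABCABCABCABCABCBCABCABCABCABCABABCABCABCABCABCA ⇒ BC·AB·CA·BC·AB·CA·BC·AB·CA·BC·AB·CA·BC·AB·CA·BC·BC·AB·CA·BC·AB·CA·BC·AB·CA·BC·AB·CA·BC·AB·CA·BC·CA·BC·AB·CA·BC·AB·CA·BC·AB·CA·BC·AB·CA·BC·AB·CA·AB·CA·BC·AB·CA·BC·AB·CA·BC·AB·CA·BC·AB·CA·BC·AB
    A ↦ AB
    B ↦ CA
    C ↦ BC

A->AB, B->CA, C->BC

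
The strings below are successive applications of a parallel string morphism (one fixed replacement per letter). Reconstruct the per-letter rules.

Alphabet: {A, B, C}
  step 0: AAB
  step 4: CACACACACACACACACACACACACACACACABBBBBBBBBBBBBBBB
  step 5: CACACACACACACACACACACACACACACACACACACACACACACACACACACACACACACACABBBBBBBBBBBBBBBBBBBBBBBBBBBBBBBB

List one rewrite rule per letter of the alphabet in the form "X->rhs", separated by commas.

A->CA, B->BB, C->CA

  step 4 ⇒ step 5: CACACACACACACACACACACACACACACACABBBBBBBBBBBBBBBB ⇒ CA·CA·CA·CA·CA·CA·CA·CA·CA·CA·CA·CA·CA·CA·CA·CA·CA·CA·CA·CA·CA·CA·CA·CA·CA·CA·CA·CA·CA·CA·CA·CA·BB·BB·BB·BB·BB·BB·BB·BB·BB·BB·BB·BB·BB·BB·BB·BB
    A ↦ CA
    B ↦ BB
    C ↦ CA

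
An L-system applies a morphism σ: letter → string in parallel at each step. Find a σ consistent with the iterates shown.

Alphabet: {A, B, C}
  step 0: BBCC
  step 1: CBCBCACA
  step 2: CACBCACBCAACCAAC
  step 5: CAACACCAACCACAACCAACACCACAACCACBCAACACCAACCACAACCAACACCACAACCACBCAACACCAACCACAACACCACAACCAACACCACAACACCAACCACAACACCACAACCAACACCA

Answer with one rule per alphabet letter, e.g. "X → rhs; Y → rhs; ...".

  step 1 ⇒ step 2: CBCBCACA ⇒ CA·CB·CA·CB·CA·AC·CA·AC
    A ↦ AC
    B ↦ CB
    C ↦ CA

A->AC, B->CB, C->CA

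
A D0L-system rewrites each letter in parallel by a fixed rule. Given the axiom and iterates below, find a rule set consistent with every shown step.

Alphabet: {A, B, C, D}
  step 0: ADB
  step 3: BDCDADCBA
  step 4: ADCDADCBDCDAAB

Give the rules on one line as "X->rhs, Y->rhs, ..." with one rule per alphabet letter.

  step 3 ⇒ step 4: BDCDADCBA ⇒ A·DC·DA·DC·B·DC·DA·A·B
    A ↦ B
    B ↦ A
    C ↦ DA
    D ↦ DC

A->B, B->A, C->DA, D->DC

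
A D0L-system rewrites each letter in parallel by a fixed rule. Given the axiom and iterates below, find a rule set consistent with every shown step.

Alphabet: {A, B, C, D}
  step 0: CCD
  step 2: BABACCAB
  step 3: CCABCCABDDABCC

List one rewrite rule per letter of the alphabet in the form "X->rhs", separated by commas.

A->AB, B->CC, C->D, D->BA

  step 2 ⇒ step 3: BABACCAB ⇒ CC·AB·CC·AB·D·D·AB·CC
    A ↦ AB
    B ↦ CC
    C ↦ D
    D ↦ BA  (constrained at step 0)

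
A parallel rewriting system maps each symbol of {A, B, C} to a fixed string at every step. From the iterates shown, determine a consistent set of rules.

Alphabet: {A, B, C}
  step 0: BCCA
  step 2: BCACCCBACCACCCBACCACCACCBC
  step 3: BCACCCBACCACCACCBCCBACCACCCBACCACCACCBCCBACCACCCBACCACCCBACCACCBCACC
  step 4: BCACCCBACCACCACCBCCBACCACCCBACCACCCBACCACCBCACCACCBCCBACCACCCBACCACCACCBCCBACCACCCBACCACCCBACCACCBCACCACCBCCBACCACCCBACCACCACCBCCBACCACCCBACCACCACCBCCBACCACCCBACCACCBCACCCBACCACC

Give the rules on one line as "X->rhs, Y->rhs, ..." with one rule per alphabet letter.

A->CB, B->BC, C->ACC

  step 3 ⇒ step 4: BCACCCBACCACCACCBCCBACCACCCBACCACCACCBCCBACCACCCBACCACCCBACCACCBCACC ⇒ BC·ACC·CB·ACC·ACC·ACC·BC·CB·ACC·ACC·CB·ACC·ACC·CB·ACC·ACC·BC·ACC·ACC·BC·CB·ACC·ACC·CB·ACC·ACC·ACC·BC·CB·ACC·ACC·CB·ACC·ACC·CB·ACC·ACC·BC·ACC·ACC·BC·CB·ACC·ACC·CB·ACC·ACC·ACC·BC·CB·ACC·ACC·CB·ACC·ACC·ACC·BC·CB·ACC·ACC·CB·ACC·ACC·BC·ACC·CB·ACC·ACC
    A ↦ CB
    B ↦ BC
    C ↦ ACC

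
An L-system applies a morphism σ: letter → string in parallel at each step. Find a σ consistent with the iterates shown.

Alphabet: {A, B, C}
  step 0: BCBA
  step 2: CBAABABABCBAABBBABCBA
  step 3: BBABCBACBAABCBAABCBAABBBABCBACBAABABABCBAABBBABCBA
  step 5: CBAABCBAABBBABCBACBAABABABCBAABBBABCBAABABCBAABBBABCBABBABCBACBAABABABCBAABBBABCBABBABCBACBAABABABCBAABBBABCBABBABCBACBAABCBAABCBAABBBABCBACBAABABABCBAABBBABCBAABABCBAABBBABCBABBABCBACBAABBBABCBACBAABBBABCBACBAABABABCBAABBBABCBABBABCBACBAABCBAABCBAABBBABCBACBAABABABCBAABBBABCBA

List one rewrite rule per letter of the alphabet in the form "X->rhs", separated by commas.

A->CBA, B->AB, C->BB

  step 2 ⇒ step 3: CBAABABABCBAABBBABCBA ⇒ BB·AB·CBA·CBA·AB·CBA·AB·CBA·AB·BB·AB·CBA·CBA·AB·AB·AB·CBA·AB·BB·AB·CBA
    A ↦ CBA
    B ↦ AB
    C ↦ BB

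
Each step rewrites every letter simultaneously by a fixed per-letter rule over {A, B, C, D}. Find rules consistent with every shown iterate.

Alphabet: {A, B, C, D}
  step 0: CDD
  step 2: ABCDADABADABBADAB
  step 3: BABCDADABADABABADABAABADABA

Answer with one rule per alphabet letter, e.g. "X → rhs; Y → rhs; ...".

A->B, B->A, C->BCD, D->ADA

  step 2 ⇒ step 3: ABCDADABADABBADAB ⇒ B·A·BCD·ADA·B·ADA·B·A·B·ADA·B·A·A·B·ADA·B·A
    A ↦ B
    B ↦ A
    C ↦ BCD
    D ↦ ADA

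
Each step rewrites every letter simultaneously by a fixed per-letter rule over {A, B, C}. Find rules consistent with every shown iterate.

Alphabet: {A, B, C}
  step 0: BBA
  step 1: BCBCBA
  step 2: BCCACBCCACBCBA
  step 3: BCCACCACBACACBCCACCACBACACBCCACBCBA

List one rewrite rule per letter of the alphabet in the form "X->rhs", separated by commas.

  step 2 ⇒ step 3: BCCACBCCACBCBA ⇒ BC·CAC·CAC·BA·CAC·BC·CAC·CAC·BA·CAC·BC·CAC·BC·BA
    A ↦ BA
    B ↦ BC
    C ↦ CAC

A->BA, B->BC, C->CAC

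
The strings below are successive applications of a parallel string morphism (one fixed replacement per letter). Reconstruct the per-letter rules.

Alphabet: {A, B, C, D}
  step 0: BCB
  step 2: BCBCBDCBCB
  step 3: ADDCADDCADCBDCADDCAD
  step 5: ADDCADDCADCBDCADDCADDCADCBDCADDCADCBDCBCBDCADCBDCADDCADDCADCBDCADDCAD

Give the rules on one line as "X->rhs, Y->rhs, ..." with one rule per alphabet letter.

A->B, B->AD, C->DC, D->CB

  step 2 ⇒ step 3: BCBCBDCBCB ⇒ AD·DC·AD·DC·AD·CB·DC·AD·DC·AD
    B ↦ AD
    C ↦ DC
    D ↦ CB
    A ↦ B  (constrained at step 3)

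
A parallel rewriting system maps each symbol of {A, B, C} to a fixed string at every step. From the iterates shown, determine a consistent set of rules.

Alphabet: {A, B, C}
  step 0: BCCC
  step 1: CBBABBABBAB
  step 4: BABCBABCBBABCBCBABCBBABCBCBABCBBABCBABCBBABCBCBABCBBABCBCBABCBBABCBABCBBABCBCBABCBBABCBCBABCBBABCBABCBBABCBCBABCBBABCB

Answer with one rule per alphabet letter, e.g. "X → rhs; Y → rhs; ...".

A->AB, B->CB, C->BAB

  step 0 ⇒ step 1: BCCC ⇒ CB·BAB·BAB·BAB
    B ↦ CB
    C ↦ BAB
    A ↦ AB  (constrained at step 1)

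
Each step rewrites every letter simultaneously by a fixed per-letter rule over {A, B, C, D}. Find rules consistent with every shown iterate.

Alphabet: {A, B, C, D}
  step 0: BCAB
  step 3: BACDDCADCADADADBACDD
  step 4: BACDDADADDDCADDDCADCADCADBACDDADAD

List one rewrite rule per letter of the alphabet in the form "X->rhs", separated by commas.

A->C, B->BA, C->DD, D->AD

  step 3 ⇒ step 4: BACDDCADCADADADBACDD ⇒ BA·C·DD·AD·AD·DD·C·AD·DD·C·AD·C·AD·C·AD·BA·C·DD·AD·AD
    A ↦ C
    B ↦ BA
    C ↦ DD
    D ↦ AD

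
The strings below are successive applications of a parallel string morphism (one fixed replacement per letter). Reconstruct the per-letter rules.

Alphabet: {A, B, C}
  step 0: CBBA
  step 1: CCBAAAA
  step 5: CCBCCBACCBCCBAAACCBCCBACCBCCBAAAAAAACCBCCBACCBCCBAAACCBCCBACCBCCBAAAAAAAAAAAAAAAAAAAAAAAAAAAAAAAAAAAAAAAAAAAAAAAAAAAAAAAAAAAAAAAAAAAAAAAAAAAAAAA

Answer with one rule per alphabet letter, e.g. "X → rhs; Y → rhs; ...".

  step 0 ⇒ step 1: CBBA ⇒ CCB·A·A·AA
    A ↦ AA
    B ↦ A
    C ↦ CCB

A->AA, B->A, C->CCB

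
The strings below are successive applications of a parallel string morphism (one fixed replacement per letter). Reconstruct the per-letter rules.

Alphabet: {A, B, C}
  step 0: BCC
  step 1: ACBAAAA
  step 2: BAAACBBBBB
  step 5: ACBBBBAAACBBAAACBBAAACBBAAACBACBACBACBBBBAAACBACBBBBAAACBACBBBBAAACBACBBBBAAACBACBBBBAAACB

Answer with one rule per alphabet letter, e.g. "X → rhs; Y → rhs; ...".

A->B, B->ACB, C->AA

  step 1 ⇒ step 2: ACBAAAA ⇒ B·AA·ACB·B·B·B·B
    A ↦ B
    B ↦ ACB
    C ↦ AA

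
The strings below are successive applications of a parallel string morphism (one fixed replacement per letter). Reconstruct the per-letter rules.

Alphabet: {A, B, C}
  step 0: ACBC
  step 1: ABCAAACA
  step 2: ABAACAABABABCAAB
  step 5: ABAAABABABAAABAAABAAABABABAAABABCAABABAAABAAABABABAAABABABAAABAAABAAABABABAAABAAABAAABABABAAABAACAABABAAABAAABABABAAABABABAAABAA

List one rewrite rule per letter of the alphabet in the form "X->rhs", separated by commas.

  step 1 ⇒ step 2: ABCAAACA ⇒ AB·AA·CA·AB·AB·AB·CA·AB
    A ↦ AB
    B ↦ AA
    C ↦ CA

A->AB, B->AA, C->CA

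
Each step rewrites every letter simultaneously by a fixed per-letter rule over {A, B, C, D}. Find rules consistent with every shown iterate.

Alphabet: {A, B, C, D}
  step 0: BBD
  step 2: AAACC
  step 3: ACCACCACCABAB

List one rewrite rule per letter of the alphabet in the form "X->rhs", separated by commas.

  step 2 ⇒ step 3: AAACC ⇒ ACC·ACC·ACC·AB·AB
    A ↦ ACC
    C ↦ AB
    B ↦ D  (constrained at step 0)
    D ↦ A  (constrained at step 0)

A->ACC, B->D, C->AB, D->A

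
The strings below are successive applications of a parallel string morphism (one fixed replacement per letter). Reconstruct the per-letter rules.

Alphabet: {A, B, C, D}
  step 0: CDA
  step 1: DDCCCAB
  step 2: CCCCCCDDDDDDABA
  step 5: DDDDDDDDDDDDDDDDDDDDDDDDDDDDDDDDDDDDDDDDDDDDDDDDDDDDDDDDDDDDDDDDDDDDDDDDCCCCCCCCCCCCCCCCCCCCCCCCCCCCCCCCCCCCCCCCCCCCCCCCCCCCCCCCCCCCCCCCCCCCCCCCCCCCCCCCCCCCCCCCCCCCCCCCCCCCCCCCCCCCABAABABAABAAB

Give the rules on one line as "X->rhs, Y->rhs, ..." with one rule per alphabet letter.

A->AB, B->A, C->DD, D->CCC

  step 1 ⇒ step 2: DDCCCAB ⇒ CCC·CCC·DD·DD·DD·AB·A
    A ↦ AB
    B ↦ A
    C ↦ DD
    D ↦ CCC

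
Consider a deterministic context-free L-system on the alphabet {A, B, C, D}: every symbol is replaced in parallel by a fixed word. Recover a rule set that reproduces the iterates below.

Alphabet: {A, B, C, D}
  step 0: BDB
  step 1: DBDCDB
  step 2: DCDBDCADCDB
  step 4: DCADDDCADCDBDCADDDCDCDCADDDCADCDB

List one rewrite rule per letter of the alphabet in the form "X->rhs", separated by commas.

A->DD, B->DB, C->A, D->DC

  step 1 ⇒ step 2: DBDCDB ⇒ DC·DB·DC·A·DC·DB
    B ↦ DB
    C ↦ A
    D ↦ DC
    A ↦ DD  (constrained at step 2)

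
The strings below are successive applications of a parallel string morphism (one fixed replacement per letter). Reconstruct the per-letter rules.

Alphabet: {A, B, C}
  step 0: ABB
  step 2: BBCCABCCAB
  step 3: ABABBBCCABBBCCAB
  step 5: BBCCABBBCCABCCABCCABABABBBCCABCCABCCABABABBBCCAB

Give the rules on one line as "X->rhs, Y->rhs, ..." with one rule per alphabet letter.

A->CC, B->AB, C->B

  step 2 ⇒ step 3: BBCCABCCAB ⇒ AB·AB·B·B·CC·AB·B·B·CC·AB
    A ↦ CC
    B ↦ AB
    C ↦ B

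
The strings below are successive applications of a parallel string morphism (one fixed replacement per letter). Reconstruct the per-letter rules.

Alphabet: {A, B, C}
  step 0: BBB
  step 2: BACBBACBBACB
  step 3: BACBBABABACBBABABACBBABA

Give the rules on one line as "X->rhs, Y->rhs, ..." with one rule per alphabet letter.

A->CB, B->BA, C->BA

  step 2 ⇒ step 3: BACBBACBBACB ⇒ BA·CB·BA·BA·BA·CB·BA·BA·BA·CB·BA·BA
    A ↦ CB
    B ↦ BA
    C ↦ BA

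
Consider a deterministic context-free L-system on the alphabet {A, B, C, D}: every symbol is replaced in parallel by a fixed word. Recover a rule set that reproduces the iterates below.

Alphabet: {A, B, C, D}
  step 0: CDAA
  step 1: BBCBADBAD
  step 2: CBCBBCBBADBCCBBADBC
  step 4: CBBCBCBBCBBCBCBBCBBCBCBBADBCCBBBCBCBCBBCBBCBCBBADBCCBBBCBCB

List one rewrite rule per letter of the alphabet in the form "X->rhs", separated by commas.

A->BAD, B->CB, C->B, D->BC

  step 1 ⇒ step 2: BBCBADBAD ⇒ CB·CB·B·CB·BAD·BC·CB·BAD·BC
    A ↦ BAD
    B ↦ CB
    C ↦ B
    D ↦ BC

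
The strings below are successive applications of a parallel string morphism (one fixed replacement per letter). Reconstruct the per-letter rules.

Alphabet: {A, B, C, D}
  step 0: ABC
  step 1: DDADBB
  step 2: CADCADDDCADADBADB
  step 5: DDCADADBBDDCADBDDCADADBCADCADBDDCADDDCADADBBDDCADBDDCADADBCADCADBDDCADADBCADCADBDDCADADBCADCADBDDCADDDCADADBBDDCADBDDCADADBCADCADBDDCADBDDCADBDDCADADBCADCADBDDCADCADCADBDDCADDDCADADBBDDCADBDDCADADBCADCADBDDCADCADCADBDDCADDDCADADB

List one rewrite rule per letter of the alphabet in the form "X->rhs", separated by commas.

A->DD, B->ADB, C->B, D->CAD

  step 1 ⇒ step 2: DDADBB ⇒ CAD·CAD·DD·CAD·ADB·ADB
    A ↦ DD
    B ↦ ADB
    D ↦ CAD
  step 0 ⇒ step 1: ABC ⇒ DD·ADB·B
    C ↦ B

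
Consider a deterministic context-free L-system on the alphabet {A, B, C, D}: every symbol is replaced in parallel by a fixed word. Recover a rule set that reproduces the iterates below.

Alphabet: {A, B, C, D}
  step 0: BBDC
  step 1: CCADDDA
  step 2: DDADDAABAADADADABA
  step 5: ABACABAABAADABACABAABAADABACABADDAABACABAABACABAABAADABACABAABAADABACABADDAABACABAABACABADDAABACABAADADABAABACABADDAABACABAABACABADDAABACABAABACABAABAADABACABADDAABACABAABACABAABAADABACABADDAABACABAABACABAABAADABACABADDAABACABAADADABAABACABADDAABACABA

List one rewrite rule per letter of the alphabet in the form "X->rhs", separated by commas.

  step 1 ⇒ step 2: CCADDDA ⇒ DDA·DDA·ABA·AD·AD·AD·ABA
    A ↦ ABA
    C ↦ DDA
    D ↦ AD
  step 0 ⇒ step 1: BBDC ⇒ C·C·AD·DDA
    B ↦ C

A->ABA, B->C, C->DDA, D->AD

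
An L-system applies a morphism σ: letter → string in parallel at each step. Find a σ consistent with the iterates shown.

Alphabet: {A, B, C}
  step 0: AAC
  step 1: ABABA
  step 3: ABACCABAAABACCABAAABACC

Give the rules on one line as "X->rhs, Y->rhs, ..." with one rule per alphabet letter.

A->AB, B->ACC, C->A

  step 0 ⇒ step 1: AAC ⇒ AB·AB·A
    A ↦ AB
    C ↦ A
    B ↦ ACC  (constrained at step 1)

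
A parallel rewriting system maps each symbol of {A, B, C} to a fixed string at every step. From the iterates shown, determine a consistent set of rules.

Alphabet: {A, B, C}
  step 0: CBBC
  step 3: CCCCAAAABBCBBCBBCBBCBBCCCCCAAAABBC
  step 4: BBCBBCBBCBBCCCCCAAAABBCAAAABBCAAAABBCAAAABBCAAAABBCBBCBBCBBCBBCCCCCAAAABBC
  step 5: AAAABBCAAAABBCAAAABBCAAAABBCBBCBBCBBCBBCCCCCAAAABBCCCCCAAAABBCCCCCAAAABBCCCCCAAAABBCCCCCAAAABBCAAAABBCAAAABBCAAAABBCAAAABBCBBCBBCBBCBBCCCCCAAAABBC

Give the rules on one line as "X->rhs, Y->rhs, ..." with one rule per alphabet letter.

  step 4 ⇒ step 5: BBCBBCBBCBBCCCCCAAAABBCAAAABBCAAAABBCAAAABBCAAAABBCBBCBBCBBCBBCCCCCAAAABBC ⇒ AA·AA·BBC·AA·AA·BBC·AA·AA·BBC·AA·AA·BBC·BBC·BBC·BBC·BBC·C·C·C·C·AA·AA·BBC·C·C·C·C·AA·AA·BBC·C·C·C·C·AA·AA·BBC·C·C·C·C·AA·AA·BBC·C·C·C·C·AA·AA·BBC·AA·AA·BBC·AA·AA·BBC·AA·AA·BBC·AA·AA·BBC·BBC·BBC·BBC·BBC·C·C·C·C·AA·AA·BBC
    A ↦ C
    B ↦ AA
    C ↦ BBC

A->C, B->AA, C->BBC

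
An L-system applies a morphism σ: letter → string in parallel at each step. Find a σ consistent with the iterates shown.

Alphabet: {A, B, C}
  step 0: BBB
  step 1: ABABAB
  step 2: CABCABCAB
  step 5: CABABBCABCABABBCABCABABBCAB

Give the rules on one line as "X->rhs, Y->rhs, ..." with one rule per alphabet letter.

A->C, B->AB, C->B

  step 1 ⇒ step 2: ABABAB ⇒ C·AB·C·AB·C·AB
    A ↦ C
    B ↦ AB
    C ↦ B  (constrained at step 2)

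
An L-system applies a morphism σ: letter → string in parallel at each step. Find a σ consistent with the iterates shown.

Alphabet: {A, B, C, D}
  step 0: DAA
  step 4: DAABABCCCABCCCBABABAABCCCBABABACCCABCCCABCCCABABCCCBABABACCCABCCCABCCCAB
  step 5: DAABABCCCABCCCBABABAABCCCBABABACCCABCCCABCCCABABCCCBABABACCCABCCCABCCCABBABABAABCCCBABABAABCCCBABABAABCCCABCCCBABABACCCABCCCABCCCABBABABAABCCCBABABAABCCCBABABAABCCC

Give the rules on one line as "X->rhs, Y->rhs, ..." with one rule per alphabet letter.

A->AB, B->CCC, C->BA, D->DA

  step 4 ⇒ step 5: DAABABCCCABCCCBABABAABCCCBABABACCCABCCCABCCCABABCCCBABABACCCABCCCABCCCAB ⇒ DA·AB·AB·CCC·AB·CCC·BA·BA·BA·AB·CCC·BA·BA·BA·CCC·AB·CCC·AB·CCC·AB·AB·CCC·BA·BA·BA·CCC·AB·CCC·AB·CCC·AB·BA·BA·BA·AB·CCC·BA·BA·BA·AB·CCC·BA·BA·BA·AB·CCC·AB·CCC·BA·BA·BA·CCC·AB·CCC·AB·CCC·AB·BA·BA·BA·AB·CCC·BA·BA·BA·AB·CCC·BA·BA·BA·AB·CCC
    A ↦ AB
    B ↦ CCC
    C ↦ BA
    D ↦ DA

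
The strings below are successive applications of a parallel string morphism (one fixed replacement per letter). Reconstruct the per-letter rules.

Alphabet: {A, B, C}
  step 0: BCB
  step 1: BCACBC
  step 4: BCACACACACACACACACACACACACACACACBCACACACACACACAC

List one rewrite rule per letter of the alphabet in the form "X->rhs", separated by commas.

  step 0 ⇒ step 1: BCB ⇒ BC·AC·BC
    B ↦ BC
    C ↦ AC
    A ↦ AC  (constrained at step 1)

A->AC, B->BC, C->AC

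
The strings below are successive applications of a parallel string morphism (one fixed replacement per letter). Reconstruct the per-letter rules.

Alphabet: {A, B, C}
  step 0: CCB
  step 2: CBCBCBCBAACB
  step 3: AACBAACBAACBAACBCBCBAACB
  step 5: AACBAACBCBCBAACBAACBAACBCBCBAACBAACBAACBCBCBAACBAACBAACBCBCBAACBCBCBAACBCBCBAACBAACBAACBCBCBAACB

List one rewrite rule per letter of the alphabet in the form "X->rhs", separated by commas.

A->CB, B->CB, C->AA

  step 2 ⇒ step 3: CBCBCBCBAACB ⇒ AA·CB·AA·CB·AA·CB·AA·CB·CB·CB·AA·CB
    A ↦ CB
    B ↦ CB
    C ↦ AA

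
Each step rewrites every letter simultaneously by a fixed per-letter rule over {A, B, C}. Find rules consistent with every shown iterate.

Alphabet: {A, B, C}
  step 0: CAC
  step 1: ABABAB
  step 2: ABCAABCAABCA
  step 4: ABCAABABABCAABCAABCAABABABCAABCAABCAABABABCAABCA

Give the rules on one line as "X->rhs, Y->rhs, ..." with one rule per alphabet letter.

  step 1 ⇒ step 2: ABABAB ⇒ AB·CA·AB·CA·AB·CA
    A ↦ AB
    B ↦ CA
  step 0 ⇒ step 1: CAC ⇒ AB·AB·AB
    C ↦ AB

A->AB, B->CA, C->AB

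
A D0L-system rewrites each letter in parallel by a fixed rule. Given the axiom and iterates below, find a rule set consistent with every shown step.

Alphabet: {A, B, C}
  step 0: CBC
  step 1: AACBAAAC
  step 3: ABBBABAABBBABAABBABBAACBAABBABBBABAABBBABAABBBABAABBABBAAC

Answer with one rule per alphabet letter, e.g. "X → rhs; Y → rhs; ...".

  step 0 ⇒ step 1: CBC ⇒ AAC·BA·AAC
    B ↦ BA
    C ↦ AAC
    A ↦ ABB  (constrained at step 1)

A->ABB, B->BA, C->AAC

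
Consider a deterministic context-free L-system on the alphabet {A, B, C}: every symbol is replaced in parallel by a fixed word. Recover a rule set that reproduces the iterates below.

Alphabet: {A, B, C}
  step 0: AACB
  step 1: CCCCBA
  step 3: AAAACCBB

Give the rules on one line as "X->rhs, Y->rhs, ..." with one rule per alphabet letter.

A->CC, B->A, C->B

  step 0 ⇒ step 1: AACB ⇒ CC·CC·B·A
    A ↦ CC
    B ↦ A
    C ↦ B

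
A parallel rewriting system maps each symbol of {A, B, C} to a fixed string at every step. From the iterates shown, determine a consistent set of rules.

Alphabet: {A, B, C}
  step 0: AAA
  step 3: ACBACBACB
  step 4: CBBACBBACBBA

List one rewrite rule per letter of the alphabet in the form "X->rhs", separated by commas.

  step 3 ⇒ step 4: ACBACBACB ⇒ CB·B·A·CB·B·A·CB·B·A
    A ↦ CB
    B ↦ A
    C ↦ B

A->CB, B->A, C->B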